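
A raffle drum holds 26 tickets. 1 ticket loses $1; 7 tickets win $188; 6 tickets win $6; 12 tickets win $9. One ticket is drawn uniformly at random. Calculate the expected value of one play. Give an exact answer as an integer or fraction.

1459/26 dollars

E[payout] = (1/26)·(-1) + (7/26)·188 + (6/26)·6 + (12/26)·9 = 1459/26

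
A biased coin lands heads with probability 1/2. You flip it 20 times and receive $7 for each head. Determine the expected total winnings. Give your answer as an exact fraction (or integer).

E[#heads] = 20·1/2 = 10 (linearity over flips).
E[winnings] = 7·10 = 70.

$70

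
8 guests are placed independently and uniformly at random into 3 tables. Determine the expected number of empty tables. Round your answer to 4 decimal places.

Let Xⱼ=1 if table j is empty. P(Xⱼ=1) = ((3-1)/3)^8 = 256/6561.
By linearity, E[#empty] = 3·256/6561 = 256/2187.
≈ 0.1171

0.1171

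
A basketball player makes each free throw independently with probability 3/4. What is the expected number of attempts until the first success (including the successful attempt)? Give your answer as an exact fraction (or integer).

For a geometric distribution, E[trials] = 1/p = 1/(3/4) = 4/3.

4/3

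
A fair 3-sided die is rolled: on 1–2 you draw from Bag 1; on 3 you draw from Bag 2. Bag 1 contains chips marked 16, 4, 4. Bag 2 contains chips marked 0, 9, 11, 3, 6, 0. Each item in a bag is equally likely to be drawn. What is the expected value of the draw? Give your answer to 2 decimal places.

6.94

E[X | Bag 1] = (16 + 4 + 4)/3 = 8
E[X | Bag 2] = (0 + 9 + 11 + 3 + 6 + 0)/6 = 29/6
E[X] = (2/3)·8 + (1/3)·29/6 = 125/18 ≈ 6.94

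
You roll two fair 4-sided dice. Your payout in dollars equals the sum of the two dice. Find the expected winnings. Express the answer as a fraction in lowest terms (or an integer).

$5

Distribution of the sum of the two dice: 2 w.p. 1/16, 3 w.p. 1/8, 4 w.p. 3/16, 5 w.p. 1/4, 6 w.p. 3/16, 7 w.p. 1/8, …
E[payout] = (1/16)·2 + (1/8)·3 + (3/16)·4 + (1/4)·5 + (3/16)·6 + (1/8)·7 + (1/16)·8 = 5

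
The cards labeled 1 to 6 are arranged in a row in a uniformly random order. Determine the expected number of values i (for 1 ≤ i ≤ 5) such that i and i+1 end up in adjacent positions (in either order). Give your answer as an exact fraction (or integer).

For each i ∈ {1,…,5}, let Xᵢ = 1 if i and i+1 are adjacent. P(Xᵢ=1) = 2·(6−1)!/6! = 2/6.
By linearity, E[ΣXᵢ] = (5)·(2/6) = 5/3.

5/3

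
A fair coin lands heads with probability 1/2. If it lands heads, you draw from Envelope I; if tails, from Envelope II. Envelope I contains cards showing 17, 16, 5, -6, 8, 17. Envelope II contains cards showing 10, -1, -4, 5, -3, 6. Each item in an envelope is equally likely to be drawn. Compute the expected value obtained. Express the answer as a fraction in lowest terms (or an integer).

E[X | Envelope I] = (17 + 16 + 5 − 6 + 8 + 17)/6 = 19/2
E[X | Envelope II] = (10 − 1 − 4 + 5 − 3 + 6)/6 = 13/6
E[X] = (1/2)·19/2 + (1/2)·13/6 = 35/6

35/6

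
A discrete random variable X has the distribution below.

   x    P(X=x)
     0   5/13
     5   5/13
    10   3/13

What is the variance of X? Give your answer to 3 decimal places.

E[X] = (5/13)·0 + (5/13)·5 + (3/13)·10 = 55/13
E[X²] = (5/13)·0 + (5/13)·25 + (3/13)·100 = 425/13
Var(X) = 425/13 − (55/13)² = 2500/169 ≈ 14.793

14.793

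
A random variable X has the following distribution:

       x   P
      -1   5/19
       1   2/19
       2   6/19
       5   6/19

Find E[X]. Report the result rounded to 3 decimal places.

E[X] = (5/19)·(-1) + (2/19)·1 + (6/19)·2 + (6/19)·5
     = 39/19 ≈ 2.053

2.053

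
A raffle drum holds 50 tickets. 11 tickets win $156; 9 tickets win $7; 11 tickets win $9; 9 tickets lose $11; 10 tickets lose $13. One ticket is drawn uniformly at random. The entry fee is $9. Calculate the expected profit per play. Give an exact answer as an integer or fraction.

E[payout] = (11/50)·156 + (9/50)·7 + (11/50)·9 + (9/50)·(-11) + (10/50)·(-13) = 1649/50
Expected profit = 1649/50 − 9 = 1199/50

1199/50 dollars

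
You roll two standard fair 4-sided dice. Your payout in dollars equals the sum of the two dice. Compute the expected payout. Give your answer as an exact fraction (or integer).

Distribution of the sum of the two dice: 2 w.p. 1/16, 3 w.p. 1/8, 4 w.p. 3/16, 5 w.p. 1/4, 6 w.p. 3/16, 7 w.p. 1/8, …
E[payout] = (1/16)·2 + (1/8)·3 + (3/16)·4 + (1/4)·5 + (3/16)·6 + (1/8)·7 + (1/16)·8 = 5

$5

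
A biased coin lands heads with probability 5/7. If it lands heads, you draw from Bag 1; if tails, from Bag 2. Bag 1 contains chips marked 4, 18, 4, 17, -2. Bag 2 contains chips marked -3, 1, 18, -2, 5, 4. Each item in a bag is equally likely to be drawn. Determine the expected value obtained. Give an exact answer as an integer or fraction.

E[X | Bag 1] = (4 + 18 + 4 + 17 − 2)/5 = 41/5
E[X | Bag 2] = (-3 + 1 + 18 − 2 + 5 + 4)/6 = 23/6
E[X] = (5/7)·41/5 + (2/7)·23/6 = 146/21

146/21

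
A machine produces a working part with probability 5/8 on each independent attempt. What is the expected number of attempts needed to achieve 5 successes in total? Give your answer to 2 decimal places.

8.00

By linearity (sum of 5 independent geometric waits), E[trials] = 5/p = 5/(5/8) = 8.
≈ 8.00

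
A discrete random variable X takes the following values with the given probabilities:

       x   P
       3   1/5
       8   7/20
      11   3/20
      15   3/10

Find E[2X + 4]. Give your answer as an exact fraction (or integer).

231/10

E[2x+4] = (1/5)·10 + (7/20)·20 + (3/20)·26 + (3/10)·34
     = 231/10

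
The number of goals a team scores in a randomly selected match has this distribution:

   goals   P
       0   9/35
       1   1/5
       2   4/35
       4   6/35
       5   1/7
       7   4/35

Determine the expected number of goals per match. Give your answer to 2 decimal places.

E[X] = (9/35)·0 + (1/5)·1 + (4/35)·2 + (6/35)·4 + (1/7)·5 + (4/35)·7
     = 92/35 ≈ 2.63

2.63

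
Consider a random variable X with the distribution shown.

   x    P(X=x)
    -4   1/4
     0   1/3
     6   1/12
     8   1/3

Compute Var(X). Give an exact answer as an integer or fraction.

E[X] = (1/4)·(-4) + (1/3)·0 + (1/12)·6 + (1/3)·8 = 13/6
E[X²] = (1/4)·16 + (1/3)·0 + (1/12)·36 + (1/3)·64 = 85/3
Var(X) = 85/3 − (13/6)² = 851/36

851/36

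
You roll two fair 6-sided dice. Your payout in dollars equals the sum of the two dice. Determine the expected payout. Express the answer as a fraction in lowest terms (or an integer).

$7

Distribution of the sum of the two dice: 2 w.p. 1/36, 3 w.p. 1/18, 4 w.p. 1/12, 5 w.p. 1/9, 6 w.p. 5/36, 7 w.p. 1/6, …
E[payout] = (1/36)·2 + (1/18)·3 + (1/12)·4 + (1/9)·5 + (5/36)·6 + (1/6)·7 + (5/36)·8 + (1/9)·9 + (1/12)·10 + (1/18)·11 + (1/36)·12 = 7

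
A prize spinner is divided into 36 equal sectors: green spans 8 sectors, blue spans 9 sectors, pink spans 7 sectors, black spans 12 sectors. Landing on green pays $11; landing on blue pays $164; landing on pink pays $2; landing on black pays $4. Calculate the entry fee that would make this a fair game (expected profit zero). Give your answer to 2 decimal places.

$45.17

E[payout] = (8/36)·11 + (9/36)·164 + (7/36)·2 + (12/36)·4 = 271/6
Fair fee = E[payout] = 271/6 ≈ $45.17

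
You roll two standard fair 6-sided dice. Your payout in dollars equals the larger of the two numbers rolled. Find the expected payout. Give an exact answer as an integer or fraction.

161/36 dollars

Distribution of the larger of the two numbers rolled: 1 w.p. 1/36, 2 w.p. 1/12, 3 w.p. 5/36, 4 w.p. 7/36, 5 w.p. 1/4, 6 w.p. 11/36
E[payout] = (1/36)·1 + (1/12)·2 + (5/36)·3 + (7/36)·4 + (1/4)·5 + (11/36)·6 = 161/36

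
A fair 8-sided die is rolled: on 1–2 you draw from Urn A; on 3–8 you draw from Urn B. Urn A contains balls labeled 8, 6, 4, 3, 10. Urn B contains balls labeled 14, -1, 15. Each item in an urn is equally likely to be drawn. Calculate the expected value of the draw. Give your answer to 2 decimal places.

E[X | Urn A] = (8 + 6 + 4 + 3 + 10)/5 = 31/5
E[X | Urn B] = (14 − 1 + 15)/3 = 28/3
E[X] = (1/4)·31/5 + (3/4)·28/3 = 171/20 ≈ 8.55

8.55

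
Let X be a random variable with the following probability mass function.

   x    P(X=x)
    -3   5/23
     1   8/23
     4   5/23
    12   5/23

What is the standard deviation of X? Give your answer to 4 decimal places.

E[X] = 73/23, E[X²] = 853/23
Var(X) = E[X²] − (E[X])² = 853/23 − 5329/529 = 14290/529
SD(X) = √(14290/529) ≈ 5.1974

5.1974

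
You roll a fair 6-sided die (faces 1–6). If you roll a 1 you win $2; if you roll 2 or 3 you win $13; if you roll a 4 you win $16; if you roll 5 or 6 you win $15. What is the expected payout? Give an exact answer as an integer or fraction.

E[payout] = (1/6)·2 + (1/3)·13 + (1/3)·15 + (1/6)·16 = 37/3

37/3 dollars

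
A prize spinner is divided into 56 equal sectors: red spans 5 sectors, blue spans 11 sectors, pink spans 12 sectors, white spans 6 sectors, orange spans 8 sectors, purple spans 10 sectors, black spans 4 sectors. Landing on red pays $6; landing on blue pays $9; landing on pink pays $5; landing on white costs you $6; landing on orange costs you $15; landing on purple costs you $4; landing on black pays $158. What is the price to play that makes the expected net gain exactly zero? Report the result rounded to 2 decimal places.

$11.16

E[payout] = (5/56)·6 + (11/56)·9 + (12/56)·5 + (6/56)·(-6) + (8/56)·(-15) + (10/56)·(-4) + (4/56)·158 = 625/56
Fair fee = E[payout] = 625/56 ≈ $11.16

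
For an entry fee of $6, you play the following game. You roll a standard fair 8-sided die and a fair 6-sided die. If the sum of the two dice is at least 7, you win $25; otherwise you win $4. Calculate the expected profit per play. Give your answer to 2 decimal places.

E[payout] = (5/16)·4 + (11/16)·25 = 295/16
Expected profit = 295/16 − 6 = 199/16 ≈ $12.44

$12.44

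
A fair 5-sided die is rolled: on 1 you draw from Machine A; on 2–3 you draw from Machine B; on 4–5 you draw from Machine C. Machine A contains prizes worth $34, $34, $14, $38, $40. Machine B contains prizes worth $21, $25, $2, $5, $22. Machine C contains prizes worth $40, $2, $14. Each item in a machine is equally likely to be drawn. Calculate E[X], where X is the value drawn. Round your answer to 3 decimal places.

$19.867

E[X | Machine A] = (34 + 34 + 14 + 38 + 40)/5 = 32
E[X | Machine B] = (21 + 25 + 2 + 5 + 22)/5 = 15
E[X | Machine C] = (40 + 2 + 14)/3 = 56/3
E[X] = (1/5)·32 + (2/5)·15 + (2/5)·56/3 = 298/15 ≈ 19.867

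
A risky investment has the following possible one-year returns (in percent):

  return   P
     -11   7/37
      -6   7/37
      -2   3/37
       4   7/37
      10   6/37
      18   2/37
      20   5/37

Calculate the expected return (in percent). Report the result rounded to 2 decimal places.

E[X] = (7/37)·(-11) + (7/37)·(-6) + (3/37)·(-2) + (7/37)·4 + (6/37)·10 + (2/37)·18 + (5/37)·20
     = 99/37 ≈ 2.68

2.68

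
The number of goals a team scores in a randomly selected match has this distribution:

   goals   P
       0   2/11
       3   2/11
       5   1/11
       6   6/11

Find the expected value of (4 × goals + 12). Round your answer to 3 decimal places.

29.091

E[4x+12] = (2/11)·12 + (2/11)·24 + (1/11)·32 + (6/11)·36
     = 320/11 ≈ 29.091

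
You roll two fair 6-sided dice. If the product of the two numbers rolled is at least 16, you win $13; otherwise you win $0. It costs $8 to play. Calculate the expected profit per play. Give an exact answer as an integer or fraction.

-145/36 dollars

E[payout] = (25/36)·0 + (11/36)·13 = 143/36
Expected profit = 143/36 − 8 = -145/36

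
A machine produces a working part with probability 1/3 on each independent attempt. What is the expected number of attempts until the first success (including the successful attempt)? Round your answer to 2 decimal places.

For a geometric distribution, E[trials] = 1/p = 1/(1/3) = 3.
≈ 3.00

3.00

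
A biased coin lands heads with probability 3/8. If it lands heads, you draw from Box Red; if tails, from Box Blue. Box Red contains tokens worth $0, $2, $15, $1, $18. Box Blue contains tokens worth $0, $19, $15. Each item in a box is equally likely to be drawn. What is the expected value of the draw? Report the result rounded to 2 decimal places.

E[X | Box Red] = (0 + 2 + 15 + 1 + 18)/5 = 36/5
E[X | Box Blue] = (0 + 19 + 15)/3 = 34/3
E[X] = (3/8)·36/5 + (5/8)·34/3 = 587/60 ≈ 9.78

$9.78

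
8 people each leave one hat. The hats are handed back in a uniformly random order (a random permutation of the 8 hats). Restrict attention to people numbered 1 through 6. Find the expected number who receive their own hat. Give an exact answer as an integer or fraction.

Let Xᵢ = 1 if person i gets their own hat. For each i, P(Xᵢ=1) = 1/8.
By linearity of expectation, E[X₁+…+X_6] = 6·(1/8) = 3/4.

3/4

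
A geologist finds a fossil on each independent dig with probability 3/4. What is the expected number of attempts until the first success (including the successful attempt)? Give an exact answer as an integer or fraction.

For a geometric distribution, E[trials] = 1/p = 1/(3/4) = 4/3.

4/3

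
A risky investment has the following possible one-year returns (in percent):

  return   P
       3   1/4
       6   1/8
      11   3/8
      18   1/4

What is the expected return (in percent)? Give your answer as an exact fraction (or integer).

E[X] = (1/4)·3 + (1/8)·6 + (3/8)·11 + (1/4)·18
     = 81/8

81/8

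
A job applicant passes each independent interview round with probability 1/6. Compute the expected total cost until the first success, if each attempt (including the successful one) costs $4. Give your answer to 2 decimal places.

E[#attempts] = 1/p = 6; E[cost] = 4·6 = 24.
≈ 24.00

$24.00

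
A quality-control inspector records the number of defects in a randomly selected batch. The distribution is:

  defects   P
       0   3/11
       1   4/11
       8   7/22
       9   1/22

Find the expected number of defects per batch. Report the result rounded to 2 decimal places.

E[X] = (3/11)·0 + (4/11)·1 + (7/22)·8 + (1/22)·9
     = 73/22 ≈ 3.32

3.32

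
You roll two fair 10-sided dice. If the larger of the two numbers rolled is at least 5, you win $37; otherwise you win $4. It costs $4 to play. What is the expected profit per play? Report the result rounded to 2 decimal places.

E[payout] = (4/25)·4 + (21/25)·37 = 793/25
Expected profit = 793/25 − 4 = 693/25 ≈ $27.72

$27.72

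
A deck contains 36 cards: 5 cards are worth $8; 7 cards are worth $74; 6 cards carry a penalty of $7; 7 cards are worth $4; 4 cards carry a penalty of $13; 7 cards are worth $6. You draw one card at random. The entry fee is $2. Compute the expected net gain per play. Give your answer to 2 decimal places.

$12.83

E[payout] = (5/36)·8 + (7/36)·74 + (6/36)·(-7) + (7/36)·4 + (4/36)·(-13) + (7/36)·6 = 89/6
Expected profit = 89/6 − 2 = 77/6 ≈ $12.83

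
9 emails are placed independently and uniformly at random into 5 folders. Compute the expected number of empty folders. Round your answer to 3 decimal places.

0.671

Let Xⱼ=1 if folder j is empty. P(Xⱼ=1) = ((5-1)/5)^9 = 262144/1953125.
By linearity, E[#empty] = 5·262144/1953125 = 262144/390625.
≈ 0.671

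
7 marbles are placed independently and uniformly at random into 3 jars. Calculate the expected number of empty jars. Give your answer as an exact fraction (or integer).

Let Xⱼ=1 if jar j is empty. P(Xⱼ=1) = ((3-1)/3)^7 = 128/2187.
By linearity, E[#empty] = 3·128/2187 = 128/729.

128/729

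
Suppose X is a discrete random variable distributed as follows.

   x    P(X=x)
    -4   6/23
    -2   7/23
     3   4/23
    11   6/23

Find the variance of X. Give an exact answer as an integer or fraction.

18778/529

E[X] = (6/23)·(-4) + (7/23)·(-2) + (4/23)·3 + (6/23)·11 = 40/23
E[X²] = (6/23)·16 + (7/23)·4 + (4/23)·9 + (6/23)·121 = 886/23
Var(X) = 886/23 − (40/23)² = 18778/529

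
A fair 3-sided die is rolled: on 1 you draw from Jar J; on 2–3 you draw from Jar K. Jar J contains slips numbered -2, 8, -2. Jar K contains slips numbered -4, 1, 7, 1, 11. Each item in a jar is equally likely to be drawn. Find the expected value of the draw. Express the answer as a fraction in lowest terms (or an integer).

116/45

E[X | Jar J] = (-2 + 8 − 2)/3 = 4/3
E[X | Jar K] = (-4 + 1 + 7 + 1 + 11)/5 = 16/5
E[X] = (1/3)·4/3 + (2/3)·16/5 = 116/45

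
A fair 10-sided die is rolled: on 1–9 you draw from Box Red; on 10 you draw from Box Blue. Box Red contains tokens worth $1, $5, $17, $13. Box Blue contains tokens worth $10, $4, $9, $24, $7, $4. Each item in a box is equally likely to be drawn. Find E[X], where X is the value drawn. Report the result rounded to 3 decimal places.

E[X | Box Red] = (1 + 5 + 17 + 13)/4 = 9
E[X | Box Blue] = (10 + 4 + 9 + 24 + 7 + 4)/6 = 29/3
E[X] = (9/10)·9 + (1/10)·29/3 = 136/15 ≈ 9.067

$9.067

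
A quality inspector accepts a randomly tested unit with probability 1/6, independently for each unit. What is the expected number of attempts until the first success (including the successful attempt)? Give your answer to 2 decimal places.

For a geometric distribution, E[trials] = 1/p = 1/(1/6) = 6.
≈ 6.00

6.00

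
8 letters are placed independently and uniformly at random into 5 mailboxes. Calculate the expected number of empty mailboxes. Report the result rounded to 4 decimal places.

0.8389

Let Xⱼ=1 if mailbox j is empty. P(Xⱼ=1) = ((5-1)/5)^8 = 65536/390625.
By linearity, E[#empty] = 5·65536/390625 = 65536/78125.
≈ 0.8389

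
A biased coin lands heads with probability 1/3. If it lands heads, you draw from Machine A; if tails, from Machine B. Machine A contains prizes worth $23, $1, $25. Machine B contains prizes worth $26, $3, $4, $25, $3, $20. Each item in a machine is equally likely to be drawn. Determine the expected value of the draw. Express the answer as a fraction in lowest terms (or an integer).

E[X | Machine A] = (23 + 1 + 25)/3 = 49/3
E[X | Machine B] = (26 + 3 + 4 + 25 + 3 + 20)/6 = 27/2
E[X] = (1/3)·49/3 + (2/3)·27/2 = 130/9

130/9 dollars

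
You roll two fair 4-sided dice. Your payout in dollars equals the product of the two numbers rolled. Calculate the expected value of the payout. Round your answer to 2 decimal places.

Distribution of the product of the two numbers rolled: 1 w.p. 1/16, 2 w.p. 1/8, 3 w.p. 1/8, 4 w.p. 3/16, 6 w.p. 1/8, 8 w.p. 1/8, …
E[payout] = (1/16)·1 + (1/8)·2 + (1/8)·3 + (3/16)·4 + (1/8)·6 + (1/8)·8 + (1/16)·9 + (1/8)·12 + (1/16)·16 = 25/4
≈ $6.25

$6.25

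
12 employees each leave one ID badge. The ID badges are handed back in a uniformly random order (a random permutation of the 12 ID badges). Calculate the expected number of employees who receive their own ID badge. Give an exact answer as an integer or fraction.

1

Let Xᵢ = 1 if person i gets their own ID badge. For each i, P(Xᵢ=1) = 1/12.
By linearity of expectation, E[X₁+…+X_12] = 12·(1/12) = 1.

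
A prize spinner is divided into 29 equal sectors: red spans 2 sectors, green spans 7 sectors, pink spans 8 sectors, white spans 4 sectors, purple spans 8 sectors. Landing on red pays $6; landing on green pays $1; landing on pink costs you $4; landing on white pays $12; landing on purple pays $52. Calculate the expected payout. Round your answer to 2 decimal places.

E[payout] = (2/29)·6 + (7/29)·1 + (8/29)·(-4) + (4/29)·12 + (8/29)·52 = 451/29
≈ $15.55

$15.55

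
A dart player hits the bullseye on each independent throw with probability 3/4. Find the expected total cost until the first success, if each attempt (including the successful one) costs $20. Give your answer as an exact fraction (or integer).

E[#attempts] = 1/p = 4/3; E[cost] = 20·4/3 = 80/3.

80/3 dollars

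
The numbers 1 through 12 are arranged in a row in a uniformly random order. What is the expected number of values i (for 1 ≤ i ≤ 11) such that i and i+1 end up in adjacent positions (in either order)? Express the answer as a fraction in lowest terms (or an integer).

11/6

For each i ∈ {1,…,11}, let Xᵢ = 1 if i and i+1 are adjacent. P(Xᵢ=1) = 2·(12−1)!/12! = 2/12.
By linearity, E[ΣXᵢ] = (11)·(2/12) = 11/6.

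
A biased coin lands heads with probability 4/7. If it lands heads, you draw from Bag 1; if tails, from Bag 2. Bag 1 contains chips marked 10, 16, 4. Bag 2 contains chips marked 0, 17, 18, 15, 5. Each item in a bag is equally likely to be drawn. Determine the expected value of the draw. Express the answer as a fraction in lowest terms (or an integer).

73/7

E[X | Bag 1] = (10 + 16 + 4)/3 = 10
E[X | Bag 2] = (0 + 17 + 18 + 15 + 5)/5 = 11
E[X] = (4/7)·10 + (3/7)·11 = 73/7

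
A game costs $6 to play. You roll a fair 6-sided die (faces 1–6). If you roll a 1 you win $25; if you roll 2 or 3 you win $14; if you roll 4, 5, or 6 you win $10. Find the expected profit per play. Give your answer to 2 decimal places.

$7.83

E[payout] = (1/2)·10 + (1/3)·14 + (1/6)·25 = 83/6
Expected profit = 83/6 − 6 = 47/6 ≈ $7.83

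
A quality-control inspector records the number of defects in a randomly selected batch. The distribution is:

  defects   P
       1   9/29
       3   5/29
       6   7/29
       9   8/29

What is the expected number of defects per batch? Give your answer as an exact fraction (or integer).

E[X] = (9/29)·1 + (5/29)·3 + (7/29)·6 + (8/29)·9
     = 138/29

138/29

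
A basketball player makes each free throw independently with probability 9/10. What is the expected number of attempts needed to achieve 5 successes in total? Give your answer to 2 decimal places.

5.56

By linearity (sum of 5 independent geometric waits), E[trials] = 5/p = 5/(9/10) = 50/9.
≈ 5.56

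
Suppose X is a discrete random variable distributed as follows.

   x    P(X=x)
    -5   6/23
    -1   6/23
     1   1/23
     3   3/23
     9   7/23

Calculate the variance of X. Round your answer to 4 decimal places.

E[X] = (6/23)·(-5) + (6/23)·(-1) + (1/23)·1 + (3/23)·3 + (7/23)·9 = 37/23
E[X²] = (6/23)·25 + (6/23)·1 + (1/23)·1 + (3/23)·9 + (7/23)·81 = 751/23
Var(X) = 751/23 − (37/23)² = 15904/529 ≈ 30.0643

30.0643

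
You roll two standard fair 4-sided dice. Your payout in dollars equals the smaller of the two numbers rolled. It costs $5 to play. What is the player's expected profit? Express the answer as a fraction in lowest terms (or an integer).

-25/8 dollars

Distribution of the smaller of the two numbers rolled: 1 w.p. 7/16, 2 w.p. 5/16, 3 w.p. 3/16, 4 w.p. 1/16
E[payout] = (7/16)·1 + (5/16)·2 + (3/16)·3 + (1/16)·4 = 15/8
Expected profit = 15/8 − 5 = -25/8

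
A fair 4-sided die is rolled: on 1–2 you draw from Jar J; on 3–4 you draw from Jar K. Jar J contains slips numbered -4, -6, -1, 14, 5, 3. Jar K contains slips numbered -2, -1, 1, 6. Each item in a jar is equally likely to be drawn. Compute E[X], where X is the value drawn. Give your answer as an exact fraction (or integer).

17/12

E[X | Jar J] = (-4 − 6 − 1 + 14 + 5 + 3)/6 = 11/6
E[X | Jar K] = (-2 − 1 + 1 + 6)/4 = 1
E[X] = (1/2)·11/6 + (1/2)·1 = 17/12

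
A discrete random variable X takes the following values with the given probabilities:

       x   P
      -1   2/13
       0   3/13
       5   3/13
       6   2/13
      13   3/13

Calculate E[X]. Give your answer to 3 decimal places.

4.923

E[X] = (2/13)·(-1) + (3/13)·0 + (3/13)·5 + (2/13)·6 + (3/13)·13
     = 64/13 ≈ 4.923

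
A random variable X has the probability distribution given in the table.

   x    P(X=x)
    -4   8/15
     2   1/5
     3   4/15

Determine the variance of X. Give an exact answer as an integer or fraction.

2444/225

E[X] = (8/15)·(-4) + (1/5)·2 + (4/15)·3 = -14/15
E[X²] = (8/15)·16 + (1/5)·4 + (4/15)·9 = 176/15
Var(X) = 176/15 − (-14/15)² = 2444/225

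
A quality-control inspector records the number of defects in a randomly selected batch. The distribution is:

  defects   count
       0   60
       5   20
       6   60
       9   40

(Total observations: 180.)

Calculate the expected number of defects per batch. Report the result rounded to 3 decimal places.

4.556

Total = 180, so P(defects=0) = 60/180, etc.
E[X] = (1/3)·0 + (1/9)·5 + (1/3)·6 + (2/9)·9
     = 41/9 ≈ 4.556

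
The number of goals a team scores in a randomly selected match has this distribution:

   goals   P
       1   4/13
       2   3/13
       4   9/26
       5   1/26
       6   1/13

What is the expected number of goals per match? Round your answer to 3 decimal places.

E[X] = (4/13)·1 + (3/13)·2 + (9/26)·4 + (1/26)·5 + (1/13)·6
     = 73/26 ≈ 2.808

2.808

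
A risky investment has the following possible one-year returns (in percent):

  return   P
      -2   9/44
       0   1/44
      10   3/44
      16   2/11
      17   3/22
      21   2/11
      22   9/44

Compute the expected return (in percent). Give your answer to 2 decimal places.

13.82

E[X] = (9/44)·(-2) + (1/44)·0 + (3/44)·10 + (2/11)·16 + (3/22)·17 + (2/11)·21 + (9/44)·22
     = 152/11 ≈ 13.82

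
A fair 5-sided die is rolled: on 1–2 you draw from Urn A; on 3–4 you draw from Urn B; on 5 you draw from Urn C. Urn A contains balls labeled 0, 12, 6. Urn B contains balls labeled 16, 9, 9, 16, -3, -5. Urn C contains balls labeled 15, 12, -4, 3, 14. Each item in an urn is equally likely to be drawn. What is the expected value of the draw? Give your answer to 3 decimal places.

6.800

E[X | Urn A] = (0 + 12 + 6)/3 = 6
E[X | Urn B] = (16 + 9 + 9 + 16 − 3 − 5)/6 = 7
E[X | Urn C] = (15 + 12 − 4 + 3 + 14)/5 = 8
E[X] = (2/5)·6 + (2/5)·7 + (1/5)·8 = 34/5 ≈ 6.800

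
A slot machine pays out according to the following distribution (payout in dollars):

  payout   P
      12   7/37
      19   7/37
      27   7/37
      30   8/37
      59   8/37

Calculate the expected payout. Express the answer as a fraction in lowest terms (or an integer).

1118/37 dollars

E[X] = (7/37)·12 + (7/37)·19 + (7/37)·27 + (8/37)·30 + (8/37)·59
     = 1118/37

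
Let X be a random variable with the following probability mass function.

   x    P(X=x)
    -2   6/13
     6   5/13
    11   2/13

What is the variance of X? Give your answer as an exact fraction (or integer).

E[X] = (6/13)·(-2) + (5/13)·6 + (2/13)·11 = 40/13
E[X²] = (6/13)·4 + (5/13)·36 + (2/13)·121 = 446/13
Var(X) = 446/13 − (40/13)² = 4198/169

4198/169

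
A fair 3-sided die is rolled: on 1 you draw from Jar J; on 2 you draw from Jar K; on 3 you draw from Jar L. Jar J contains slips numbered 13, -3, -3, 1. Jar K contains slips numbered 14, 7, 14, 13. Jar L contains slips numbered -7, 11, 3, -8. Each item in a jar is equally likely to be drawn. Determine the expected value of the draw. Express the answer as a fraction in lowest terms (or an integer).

55/12

E[X | Jar J] = (13 − 3 − 3 + 1)/4 = 2
E[X | Jar K] = (14 + 7 + 14 + 13)/4 = 12
E[X | Jar L] = (-7 + 11 + 3 − 8)/4 = -1/4
E[X] = (1/3)·2 + (1/3)·12 + (1/3)·(-1/4) = 55/12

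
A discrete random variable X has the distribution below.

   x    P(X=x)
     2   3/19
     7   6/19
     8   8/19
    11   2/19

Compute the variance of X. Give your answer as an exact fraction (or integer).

E[X] = (3/19)·2 + (6/19)·7 + (8/19)·8 + (2/19)·11 = 134/19
E[X²] = (3/19)·4 + (6/19)·49 + (8/19)·64 + (2/19)·121 = 1060/19
Var(X) = 1060/19 − (134/19)² = 2184/361

2184/361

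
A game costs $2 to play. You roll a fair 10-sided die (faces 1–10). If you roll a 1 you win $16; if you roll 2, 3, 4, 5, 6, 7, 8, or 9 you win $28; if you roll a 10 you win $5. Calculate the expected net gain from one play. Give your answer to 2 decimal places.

$22.50

E[payout] = (1/10)·5 + (1/10)·16 + (4/5)·28 = 49/2
Expected profit = 49/2 − 2 = 45/2 ≈ $22.50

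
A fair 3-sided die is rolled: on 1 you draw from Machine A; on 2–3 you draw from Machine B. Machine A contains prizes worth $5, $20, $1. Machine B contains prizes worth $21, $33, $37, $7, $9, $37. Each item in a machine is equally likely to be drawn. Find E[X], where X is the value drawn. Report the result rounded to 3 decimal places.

E[X | Machine A] = (5 + 20 + 1)/3 = 26/3
E[X | Machine B] = (21 + 33 + 37 + 7 + 9 + 37)/6 = 24
E[X] = (1/3)·26/3 + (2/3)·24 = 170/9 ≈ 18.889

$18.889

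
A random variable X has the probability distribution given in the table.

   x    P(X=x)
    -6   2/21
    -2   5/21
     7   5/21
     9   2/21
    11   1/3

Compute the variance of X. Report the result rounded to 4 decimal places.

37.6463

E[X] = (2/21)·(-6) + (5/21)·(-2) + (5/21)·7 + (2/21)·9 + (1/3)·11 = 36/7
E[X²] = (2/21)·36 + (5/21)·4 + (5/21)·49 + (2/21)·81 + (1/3)·121 = 1346/21
Var(X) = 1346/21 − (36/7)² = 5534/147 ≈ 37.6463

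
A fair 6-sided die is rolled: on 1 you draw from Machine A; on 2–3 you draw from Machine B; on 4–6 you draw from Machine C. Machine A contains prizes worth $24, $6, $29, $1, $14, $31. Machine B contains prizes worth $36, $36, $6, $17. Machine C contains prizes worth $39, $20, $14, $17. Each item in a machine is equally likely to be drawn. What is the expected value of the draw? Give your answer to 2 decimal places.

E[X | Machine A] = (24 + 6 + 29 + 1 + 14 + 31)/6 = 35/2
E[X | Machine B] = (36 + 36 + 6 + 17)/4 = 95/4
E[X | Machine C] = (39 + 20 + 14 + 17)/4 = 45/2
E[X] = (1/6)·35/2 + (1/3)·95/4 + (1/2)·45/2 = 265/12 ≈ 22.08

$22.08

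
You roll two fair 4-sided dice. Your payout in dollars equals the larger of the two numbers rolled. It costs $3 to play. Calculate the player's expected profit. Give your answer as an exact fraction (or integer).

Distribution of the larger of the two numbers rolled: 1 w.p. 1/16, 2 w.p. 3/16, 3 w.p. 5/16, 4 w.p. 7/16
E[payout] = (1/16)·1 + (3/16)·2 + (5/16)·3 + (7/16)·4 = 25/8
Expected profit = 25/8 − 3 = 1/8

1/8 dollars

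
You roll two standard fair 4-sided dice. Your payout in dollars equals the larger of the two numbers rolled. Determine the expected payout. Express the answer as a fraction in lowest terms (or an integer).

Distribution of the larger of the two numbers rolled: 1 w.p. 1/16, 2 w.p. 3/16, 3 w.p. 5/16, 4 w.p. 7/16
E[payout] = (1/16)·1 + (3/16)·2 + (5/16)·3 + (7/16)·4 = 25/8

25/8 dollars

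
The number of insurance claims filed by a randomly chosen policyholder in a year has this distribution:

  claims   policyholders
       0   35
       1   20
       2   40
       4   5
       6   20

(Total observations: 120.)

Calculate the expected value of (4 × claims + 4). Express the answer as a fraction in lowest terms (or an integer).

12

Total = 120, so P(claims=0) = 35/120, etc.
E[4x+4] = (7/24)·4 + (1/6)·8 + (1/3)·12 + (1/24)·20 + (1/6)·28
     = 12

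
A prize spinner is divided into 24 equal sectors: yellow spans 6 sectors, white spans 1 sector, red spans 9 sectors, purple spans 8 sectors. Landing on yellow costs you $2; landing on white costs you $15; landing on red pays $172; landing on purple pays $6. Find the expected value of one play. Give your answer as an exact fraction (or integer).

E[payout] = (6/24)·(-2) + (1/24)·(-15) + (9/24)·172 + (8/24)·6 = 523/8

523/8 dollars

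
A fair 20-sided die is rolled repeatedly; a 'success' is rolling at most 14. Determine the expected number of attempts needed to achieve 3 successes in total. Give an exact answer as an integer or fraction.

30/7

By linearity (sum of 3 independent geometric waits), E[trials] = 3/p = 3/(7/10) = 30/7.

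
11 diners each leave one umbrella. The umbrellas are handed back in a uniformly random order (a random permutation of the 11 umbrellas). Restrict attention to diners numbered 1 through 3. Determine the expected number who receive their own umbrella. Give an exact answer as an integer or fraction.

Let Xᵢ = 1 if person i gets their own umbrella. For each i, P(Xᵢ=1) = 1/11.
By linearity of expectation, E[X₁+…+X_3] = 3·(1/11) = 3/11.

3/11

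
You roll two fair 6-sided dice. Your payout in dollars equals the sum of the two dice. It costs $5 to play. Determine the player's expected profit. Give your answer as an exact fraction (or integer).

Distribution of the sum of the two dice: 2 w.p. 1/36, 3 w.p. 1/18, 4 w.p. 1/12, 5 w.p. 1/9, 6 w.p. 5/36, 7 w.p. 1/6, …
E[payout] = (1/36)·2 + (1/18)·3 + (1/12)·4 + (1/9)·5 + (5/36)·6 + (1/6)·7 + (5/36)·8 + (1/9)·9 + (1/12)·10 + (1/18)·11 + (1/36)·12 = 7
Expected profit = 7 − 5 = 2

$2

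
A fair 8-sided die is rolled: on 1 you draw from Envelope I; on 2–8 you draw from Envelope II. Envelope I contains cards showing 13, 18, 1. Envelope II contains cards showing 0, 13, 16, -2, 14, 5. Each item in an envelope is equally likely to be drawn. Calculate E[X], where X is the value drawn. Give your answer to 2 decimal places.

8.04

E[X | Envelope I] = (13 + 18 + 1)/3 = 32/3
E[X | Envelope II] = (0 + 13 + 16 − 2 + 14 + 5)/6 = 23/3
E[X] = (1/8)·32/3 + (7/8)·23/3 = 193/24 ≈ 8.04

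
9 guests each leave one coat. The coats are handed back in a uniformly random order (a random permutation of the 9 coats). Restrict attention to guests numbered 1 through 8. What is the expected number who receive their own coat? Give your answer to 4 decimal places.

0.8889

Let Xᵢ = 1 if person i gets their own coat. For each i, P(Xᵢ=1) = 1/9.
By linearity of expectation, E[X₁+…+X_8] = 8·(1/9) = 8/9.
≈ 0.8889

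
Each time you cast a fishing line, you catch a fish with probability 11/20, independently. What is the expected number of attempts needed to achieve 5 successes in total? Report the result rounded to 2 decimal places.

9.09

By linearity (sum of 5 independent geometric waits), E[trials] = 5/p = 5/(11/20) = 100/11.
≈ 9.09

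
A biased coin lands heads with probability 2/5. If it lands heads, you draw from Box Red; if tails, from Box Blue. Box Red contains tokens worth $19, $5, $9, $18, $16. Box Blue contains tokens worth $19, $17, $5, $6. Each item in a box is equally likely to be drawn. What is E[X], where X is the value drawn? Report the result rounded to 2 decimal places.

$12.41

E[X | Box Red] = (19 + 5 + 9 + 18 + 16)/5 = 67/5
E[X | Box Blue] = (19 + 17 + 5 + 6)/4 = 47/4
E[X] = (2/5)·67/5 + (3/5)·47/4 = 1241/100 ≈ 12.41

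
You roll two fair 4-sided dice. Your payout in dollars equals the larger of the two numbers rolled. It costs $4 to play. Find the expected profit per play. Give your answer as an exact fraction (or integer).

-7/8 dollars

Distribution of the larger of the two numbers rolled: 1 w.p. 1/16, 2 w.p. 3/16, 3 w.p. 5/16, 4 w.p. 7/16
E[payout] = (1/16)·1 + (3/16)·2 + (5/16)·3 + (7/16)·4 = 25/8
Expected profit = 25/8 − 4 = -7/8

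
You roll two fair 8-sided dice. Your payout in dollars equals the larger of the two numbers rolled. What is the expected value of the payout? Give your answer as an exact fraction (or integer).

93/16 dollars

Distribution of the larger of the two numbers rolled: 1 w.p. 1/64, 2 w.p. 3/64, 3 w.p. 5/64, 4 w.p. 7/64, 5 w.p. 9/64, 6 w.p. 11/64, …
E[payout] = (1/64)·1 + (3/64)·2 + (5/64)·3 + (7/64)·4 + (9/64)·5 + (11/64)·6 + (13/64)·7 + (15/64)·8 = 93/16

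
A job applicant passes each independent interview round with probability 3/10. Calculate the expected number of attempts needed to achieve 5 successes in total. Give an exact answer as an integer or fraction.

By linearity (sum of 5 independent geometric waits), E[trials] = 5/p = 5/(3/10) = 50/3.

50/3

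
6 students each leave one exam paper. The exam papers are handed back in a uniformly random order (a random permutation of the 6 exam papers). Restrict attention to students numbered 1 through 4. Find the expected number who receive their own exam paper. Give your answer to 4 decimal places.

0.6667

Let Xᵢ = 1 if person i gets their own exam paper. For each i, P(Xᵢ=1) = 1/6.
By linearity of expectation, E[X₁+…+X_4] = 4·(1/6) = 2/3.
≈ 0.6667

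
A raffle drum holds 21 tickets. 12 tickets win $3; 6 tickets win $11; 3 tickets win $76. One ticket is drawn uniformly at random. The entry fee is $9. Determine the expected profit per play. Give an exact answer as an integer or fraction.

E[payout] = (12/21)·3 + (6/21)·11 + (3/21)·76 = 110/7
Expected profit = 110/7 − 9 = 47/7

47/7 dollars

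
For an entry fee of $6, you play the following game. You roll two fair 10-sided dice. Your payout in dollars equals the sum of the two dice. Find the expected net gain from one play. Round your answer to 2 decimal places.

Distribution of the sum of the two dice: 2 w.p. 1/100, 3 w.p. 1/50, 4 w.p. 3/100, 5 w.p. 1/25, 6 w.p. 1/20, 7 w.p. 3/50, …
E[payout] = (1/100)·2 + (1/50)·3 + (3/100)·4 + (1/25)·5 + (1/20)·6 + (3/50)·7 + (7/100)·8 + (2/25)·9 + (9/100)·10 + (1/10)·11 + (9/100)·12 + (2/25)·13 + (7/100)·14 + (3/50)·15 + (1/20)·16 + (1/25)·17 + (3/100)·18 + (1/50)·19 + (1/100)·20 = 11
Expected profit = 11 − 6 = 5 ≈ $5.00

$5.00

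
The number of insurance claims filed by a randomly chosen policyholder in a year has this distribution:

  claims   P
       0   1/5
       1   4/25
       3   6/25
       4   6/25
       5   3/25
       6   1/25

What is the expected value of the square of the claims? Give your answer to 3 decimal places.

E[X²] = (1/5)·0 + (4/25)·1 + (6/25)·9 + (6/25)·16 + (3/25)·25 + (1/25)·36
     = 53/5 ≈ 10.600

10.600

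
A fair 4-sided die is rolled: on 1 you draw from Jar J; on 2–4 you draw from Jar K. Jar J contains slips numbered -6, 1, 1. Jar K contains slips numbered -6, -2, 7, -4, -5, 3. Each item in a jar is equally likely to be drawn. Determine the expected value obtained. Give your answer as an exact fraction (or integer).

E[X | Jar J] = (-6 + 1 + 1)/3 = -4/3
E[X | Jar K] = (-6 − 2 + 7 − 4 − 5 + 3)/6 = -7/6
E[X] = (1/4)·(-4/3) + (3/4)·(-7/6) = -29/24

-29/24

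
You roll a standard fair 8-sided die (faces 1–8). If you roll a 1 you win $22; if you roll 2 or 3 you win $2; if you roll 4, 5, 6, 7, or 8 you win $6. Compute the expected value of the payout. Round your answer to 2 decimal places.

E[payout] = (1/4)·2 + (5/8)·6 + (1/8)·22 = 7
≈ $7.00

$7.00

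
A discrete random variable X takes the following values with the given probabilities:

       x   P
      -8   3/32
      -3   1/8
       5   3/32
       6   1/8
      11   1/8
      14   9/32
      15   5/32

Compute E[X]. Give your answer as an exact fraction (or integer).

E[X] = (3/32)·(-8) + (1/8)·(-3) + (3/32)·5 + (1/8)·6 + (1/8)·11 + (9/32)·14 + (5/32)·15
     = 31/4

31/4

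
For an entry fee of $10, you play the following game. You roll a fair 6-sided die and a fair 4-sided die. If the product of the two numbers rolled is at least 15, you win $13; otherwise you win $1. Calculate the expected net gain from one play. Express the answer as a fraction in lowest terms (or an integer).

E[payout] = (19/24)·1 + (5/24)·13 = 7/2
Expected profit = 7/2 − 10 = -13/2

-13/2 dollars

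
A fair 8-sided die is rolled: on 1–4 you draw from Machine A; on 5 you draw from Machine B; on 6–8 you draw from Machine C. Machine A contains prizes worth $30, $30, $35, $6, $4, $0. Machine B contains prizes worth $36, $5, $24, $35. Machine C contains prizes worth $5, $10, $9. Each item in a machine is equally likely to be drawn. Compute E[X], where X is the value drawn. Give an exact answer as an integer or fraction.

E[X | Machine A] = (30 + 30 + 35 + 6 + 4 + 0)/6 = 35/2
E[X | Machine B] = (36 + 5 + 24 + 35)/4 = 25
E[X | Machine C] = (5 + 10 + 9)/3 = 8
E[X] = (1/2)·35/2 + (1/8)·25 + (3/8)·8 = 119/8

119/8 dollars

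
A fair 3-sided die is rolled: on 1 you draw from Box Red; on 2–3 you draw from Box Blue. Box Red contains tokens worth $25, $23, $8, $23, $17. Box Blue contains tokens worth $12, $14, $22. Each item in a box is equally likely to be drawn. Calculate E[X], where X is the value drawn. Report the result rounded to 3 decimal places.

$17.067

E[X | Box Red] = (25 + 23 + 8 + 23 + 17)/5 = 96/5
E[X | Box Blue] = (12 + 14 + 22)/3 = 16
E[X] = (1/3)·96/5 + (2/3)·16 = 256/15 ≈ 17.067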